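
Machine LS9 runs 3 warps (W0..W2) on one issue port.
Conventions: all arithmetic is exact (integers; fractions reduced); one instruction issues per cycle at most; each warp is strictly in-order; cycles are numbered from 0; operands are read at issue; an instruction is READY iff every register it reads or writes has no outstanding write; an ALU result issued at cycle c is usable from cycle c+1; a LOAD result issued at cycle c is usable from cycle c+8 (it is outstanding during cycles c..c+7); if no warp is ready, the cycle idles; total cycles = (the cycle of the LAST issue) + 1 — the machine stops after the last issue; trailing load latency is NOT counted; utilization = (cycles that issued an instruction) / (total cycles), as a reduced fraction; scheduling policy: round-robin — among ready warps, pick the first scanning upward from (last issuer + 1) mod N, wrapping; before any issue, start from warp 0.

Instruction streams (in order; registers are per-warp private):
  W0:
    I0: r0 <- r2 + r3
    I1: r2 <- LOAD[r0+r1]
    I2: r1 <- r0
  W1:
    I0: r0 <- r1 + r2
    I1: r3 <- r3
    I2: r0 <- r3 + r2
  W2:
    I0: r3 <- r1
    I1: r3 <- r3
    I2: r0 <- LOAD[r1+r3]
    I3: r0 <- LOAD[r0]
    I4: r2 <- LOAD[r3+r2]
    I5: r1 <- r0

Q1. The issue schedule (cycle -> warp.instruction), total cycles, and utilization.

cycle 0: W0.I0
cycle 1: W1.I0
cycle 2: W2.I0
cycle 3: W0.I1
cycle 4: W1.I1
cycle 5: W2.I1
cycle 6: W0.I2
cycle 7: W1.I2
cycle 8: W2.I2
cycle 9: idle
cycle 10: idle
cycle 11: idle
cycle 12: idle
cycle 13: idle
cycle 14: idle
cycle 15: idle
cycle 16: W2.I3
cycle 17: W2.I4
cycle 18: idle
cycle 19: idle
cycle 20: idle
cycle 21: idle
cycle 22: idle
cycle 23: idle
cycle 24: W2.I5

Answer: 25 cycles, utilization 12/25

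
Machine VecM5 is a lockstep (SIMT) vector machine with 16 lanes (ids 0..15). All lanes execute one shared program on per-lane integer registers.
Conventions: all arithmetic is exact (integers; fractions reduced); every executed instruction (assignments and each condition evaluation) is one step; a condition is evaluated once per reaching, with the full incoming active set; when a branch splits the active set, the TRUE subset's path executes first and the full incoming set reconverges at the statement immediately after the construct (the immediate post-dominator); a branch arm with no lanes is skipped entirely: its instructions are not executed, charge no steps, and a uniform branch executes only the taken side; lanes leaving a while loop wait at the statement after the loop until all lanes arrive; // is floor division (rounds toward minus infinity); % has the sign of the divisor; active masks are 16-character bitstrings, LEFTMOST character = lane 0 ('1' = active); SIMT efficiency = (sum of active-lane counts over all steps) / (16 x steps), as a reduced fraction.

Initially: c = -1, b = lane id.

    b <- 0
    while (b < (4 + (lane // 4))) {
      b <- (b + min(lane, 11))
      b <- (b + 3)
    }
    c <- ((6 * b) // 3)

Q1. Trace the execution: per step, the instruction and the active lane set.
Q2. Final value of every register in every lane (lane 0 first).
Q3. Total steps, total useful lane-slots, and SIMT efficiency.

step 0: b <- 0                       1111111111111111
step 1: eval (b < (4 + (lane // 4))) 1111111111111111
step 2: b <- (b + min(lane, 11))     1111111111111111
step 3: b <- (b + 3)                 1111111111111111
step 4: eval (b < (4 + (lane // 4))) 1111111111111111
step 5: b <- (b + min(lane, 11))     1000000000000000
step 6: b <- (b + 3)                 1000000000000000
step 7: eval (b < (4 + (lane // 4))) 1000000000000000
step 8: c <- ((6 * b) // 3)          1111111111111111

Answer: 9 steps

c: 12,8,10,12,14,16,18,20,22,24,26,28,28,28,28,28
b: 6,4,5,6,7,8,9,10,11,12,13,14,14,14,14,14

steps = 9; useful = 99; efficiency = 99/144 = 11/16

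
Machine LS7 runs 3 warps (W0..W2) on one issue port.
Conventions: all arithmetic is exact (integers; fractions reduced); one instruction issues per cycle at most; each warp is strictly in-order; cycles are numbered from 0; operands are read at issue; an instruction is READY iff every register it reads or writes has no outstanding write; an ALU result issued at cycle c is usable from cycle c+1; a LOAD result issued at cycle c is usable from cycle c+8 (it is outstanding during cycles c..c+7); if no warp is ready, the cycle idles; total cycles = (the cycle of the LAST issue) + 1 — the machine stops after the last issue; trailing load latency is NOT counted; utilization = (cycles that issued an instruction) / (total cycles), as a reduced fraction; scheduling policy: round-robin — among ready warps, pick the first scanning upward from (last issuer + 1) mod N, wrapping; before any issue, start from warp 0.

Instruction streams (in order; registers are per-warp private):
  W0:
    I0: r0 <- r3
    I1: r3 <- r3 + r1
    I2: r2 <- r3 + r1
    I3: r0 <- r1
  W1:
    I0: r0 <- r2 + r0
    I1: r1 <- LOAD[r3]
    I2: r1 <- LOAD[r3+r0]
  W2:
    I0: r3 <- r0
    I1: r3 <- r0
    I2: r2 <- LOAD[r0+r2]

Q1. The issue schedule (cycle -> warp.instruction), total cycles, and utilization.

cycle 0: W0.I0
cycle 1: W1.I0
cycle 2: W2.I0
cycle 3: W0.I1
cycle 4: W1.I1
cycle 5: W2.I1
cycle 6: W0.I2
cycle 7: W2.I2
cycle 8: W0.I3
cycle 9: idle
cycle 10: idle
cycle 11: idle
cycle 12: W1.I2

Answer: 13 cycles, utilization 10/13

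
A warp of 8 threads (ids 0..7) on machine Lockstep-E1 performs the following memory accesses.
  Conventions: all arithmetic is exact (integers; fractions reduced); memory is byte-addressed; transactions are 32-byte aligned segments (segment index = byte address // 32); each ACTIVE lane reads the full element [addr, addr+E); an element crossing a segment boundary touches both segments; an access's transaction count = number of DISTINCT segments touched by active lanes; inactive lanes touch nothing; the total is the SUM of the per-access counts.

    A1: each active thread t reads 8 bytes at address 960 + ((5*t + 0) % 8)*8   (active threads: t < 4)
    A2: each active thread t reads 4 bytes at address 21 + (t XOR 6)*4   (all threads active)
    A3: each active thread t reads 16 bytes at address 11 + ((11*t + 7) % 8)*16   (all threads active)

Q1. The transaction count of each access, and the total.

A1: 2 transactions
A2: 2 transactions
A3: 5 transactions

Answer: 2,2,5; total 9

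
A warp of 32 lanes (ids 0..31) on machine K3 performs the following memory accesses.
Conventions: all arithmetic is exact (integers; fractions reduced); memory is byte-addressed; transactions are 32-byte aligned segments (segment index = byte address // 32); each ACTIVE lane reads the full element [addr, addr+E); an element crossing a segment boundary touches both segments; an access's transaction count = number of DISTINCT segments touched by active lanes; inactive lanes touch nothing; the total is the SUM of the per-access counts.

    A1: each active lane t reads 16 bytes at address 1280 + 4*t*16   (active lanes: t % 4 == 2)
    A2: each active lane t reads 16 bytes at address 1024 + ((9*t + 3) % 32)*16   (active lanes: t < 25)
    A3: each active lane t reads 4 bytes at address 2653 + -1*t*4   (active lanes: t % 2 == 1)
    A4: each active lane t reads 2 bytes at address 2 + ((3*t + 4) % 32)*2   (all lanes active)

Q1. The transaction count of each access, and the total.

A1: 8 transactions
A2: 16 transactions
A3: 4 transactions
A4: 3 transactions

Answer: 8,16,4,3; total 31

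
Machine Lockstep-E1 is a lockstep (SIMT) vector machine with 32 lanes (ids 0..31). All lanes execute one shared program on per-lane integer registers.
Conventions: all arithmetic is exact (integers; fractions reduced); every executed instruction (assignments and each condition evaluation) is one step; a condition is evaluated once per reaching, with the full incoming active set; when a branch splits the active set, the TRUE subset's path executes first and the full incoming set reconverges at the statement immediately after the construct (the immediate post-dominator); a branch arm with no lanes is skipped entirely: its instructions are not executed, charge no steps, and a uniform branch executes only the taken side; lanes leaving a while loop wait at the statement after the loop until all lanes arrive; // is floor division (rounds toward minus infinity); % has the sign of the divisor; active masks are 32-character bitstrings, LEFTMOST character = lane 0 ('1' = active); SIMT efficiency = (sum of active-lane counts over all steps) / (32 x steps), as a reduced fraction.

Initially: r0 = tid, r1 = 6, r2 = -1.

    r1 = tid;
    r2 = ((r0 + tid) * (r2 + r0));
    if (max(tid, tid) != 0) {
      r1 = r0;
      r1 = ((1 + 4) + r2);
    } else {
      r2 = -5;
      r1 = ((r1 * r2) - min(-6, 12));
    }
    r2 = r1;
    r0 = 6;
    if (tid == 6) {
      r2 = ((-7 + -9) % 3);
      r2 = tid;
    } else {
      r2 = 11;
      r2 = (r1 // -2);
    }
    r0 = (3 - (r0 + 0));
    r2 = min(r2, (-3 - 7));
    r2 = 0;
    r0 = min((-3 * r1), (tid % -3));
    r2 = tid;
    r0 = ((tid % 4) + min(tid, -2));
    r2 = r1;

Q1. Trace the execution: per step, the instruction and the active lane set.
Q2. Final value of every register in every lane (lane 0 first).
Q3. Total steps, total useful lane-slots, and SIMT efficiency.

step 0: r1 <- tid                    11111111111111111111111111111111
step 1: r2 <- ((r0 + tid) * (r2 + r0)) 11111111111111111111111111111111
step 2: eval (max(tid, tid) != 0)    11111111111111111111111111111111
step 3: r1 <- r0                     01111111111111111111111111111111
step 4: r1 <- ((1 + 4) + r2)         01111111111111111111111111111111
step 5: r2 <- -5                     10000000000000000000000000000000
step 6: r1 <- ((r1 * r2) - min(-6, 12)) 10000000000000000000000000000000
step 7: r2 <- r1                     11111111111111111111111111111111
step 8: r0 <- 6                      11111111111111111111111111111111
step 9: eval (tid == 6)              11111111111111111111111111111111
step 10: r2 <- ((-7 + -9) % 3)        00000010000000000000000000000000
step 11: r2 <- tid                    00000010000000000000000000000000
step 12: r2 <- 11                     11111101111111111111111111111111
step 13: r2 <- (r1 // -2)             11111101111111111111111111111111
step 14: r0 <- (3 - (r0 + 0))         11111111111111111111111111111111
step 15: r2 <- min(r2, (-3 - 7))      11111111111111111111111111111111
step 16: r2 <- 0                      11111111111111111111111111111111
step 17: r0 <- min((-3 * r1), (tid % -3)) 11111111111111111111111111111111
step 18: r2 <- tid                    11111111111111111111111111111111
step 19: r0 <- ((tid % 4) + min(tid, -2)) 11111111111111111111111111111111
step 20: r2 <- r1                     11111111111111111111111111111111

Answer: 21 steps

r0: -2,-1,0,1,-2,-1,0,1,-2,-1,0,1,-2,-1,0,1,-2,-1,0,1,-2,-1,0,1,-2,-1,0,1,-2,-1,0,1
r1: 6,5,9,17,29,45,65,89,117,149,185,225,269,317,369,425,485,549,617,689,765,845,929,1017,1109,1205,1305,1409,1517,1629,1745,1865
r2: 6,5,9,17,29,45,65,89,117,149,185,225,269,317,369,425,485,549,617,689,765,845,929,1017,1109,1205,1305,1409,1517,1629,1745,1865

steps = 21; useful = 544; efficiency = 544/672 = 17/21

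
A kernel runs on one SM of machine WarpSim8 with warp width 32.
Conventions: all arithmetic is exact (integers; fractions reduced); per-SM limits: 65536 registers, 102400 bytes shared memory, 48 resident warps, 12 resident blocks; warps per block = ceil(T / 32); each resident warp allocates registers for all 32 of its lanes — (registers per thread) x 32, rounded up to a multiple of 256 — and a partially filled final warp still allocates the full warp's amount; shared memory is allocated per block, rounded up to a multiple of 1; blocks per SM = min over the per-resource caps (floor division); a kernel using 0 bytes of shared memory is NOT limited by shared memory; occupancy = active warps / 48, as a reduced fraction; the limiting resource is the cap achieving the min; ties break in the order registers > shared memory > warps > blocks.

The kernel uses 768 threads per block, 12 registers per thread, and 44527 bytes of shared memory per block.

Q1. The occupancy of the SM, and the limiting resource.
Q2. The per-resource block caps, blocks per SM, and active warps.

Answer: occupancy 1, limited by shared memory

registers: 5 blocks
shared memory: 2 blocks
warps: 2 blocks
blocks: 12 blocks

Answer: 2 blocks, 48 active warps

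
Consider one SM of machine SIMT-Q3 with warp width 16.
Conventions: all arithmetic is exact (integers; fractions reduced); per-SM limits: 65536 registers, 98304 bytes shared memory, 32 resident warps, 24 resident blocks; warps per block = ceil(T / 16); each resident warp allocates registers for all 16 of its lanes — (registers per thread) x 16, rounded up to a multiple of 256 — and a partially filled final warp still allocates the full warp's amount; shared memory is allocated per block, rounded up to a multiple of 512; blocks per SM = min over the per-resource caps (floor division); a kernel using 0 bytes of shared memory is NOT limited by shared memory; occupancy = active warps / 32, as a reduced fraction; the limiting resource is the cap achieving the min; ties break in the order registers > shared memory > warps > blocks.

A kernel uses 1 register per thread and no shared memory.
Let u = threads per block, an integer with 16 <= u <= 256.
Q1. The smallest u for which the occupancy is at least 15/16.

Answer: u = 17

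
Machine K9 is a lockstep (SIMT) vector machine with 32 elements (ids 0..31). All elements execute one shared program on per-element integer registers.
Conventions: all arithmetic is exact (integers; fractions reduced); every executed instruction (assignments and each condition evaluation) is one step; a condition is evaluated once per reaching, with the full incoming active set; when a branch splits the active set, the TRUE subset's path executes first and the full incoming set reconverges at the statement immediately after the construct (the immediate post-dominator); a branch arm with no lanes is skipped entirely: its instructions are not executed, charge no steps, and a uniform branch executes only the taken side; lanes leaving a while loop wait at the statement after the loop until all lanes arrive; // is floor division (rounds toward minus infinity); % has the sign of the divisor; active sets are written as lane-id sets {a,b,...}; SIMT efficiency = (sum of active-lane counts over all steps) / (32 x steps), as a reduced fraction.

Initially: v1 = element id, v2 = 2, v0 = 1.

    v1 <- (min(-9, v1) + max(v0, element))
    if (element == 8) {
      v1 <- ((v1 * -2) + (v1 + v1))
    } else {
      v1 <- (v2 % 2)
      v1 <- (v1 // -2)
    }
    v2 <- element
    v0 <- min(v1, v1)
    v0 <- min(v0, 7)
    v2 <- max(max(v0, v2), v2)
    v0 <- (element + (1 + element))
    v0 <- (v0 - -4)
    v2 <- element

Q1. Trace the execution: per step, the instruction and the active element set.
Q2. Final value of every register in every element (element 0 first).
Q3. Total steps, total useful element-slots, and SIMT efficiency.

step 0: v1 <- (min(-9, v1) + max(v0, element)) {0,1,2,3,4,5,6,7,8,9,10,11,12,13,14,15,16,17,18,19,20,21,22,23,24,25,26,27,28,29,30,31}
step 1: eval (element == 8)          {0,1,2,3,4,5,6,7,8,9,10,11,12,13,14,15,16,17,18,19,20,21,22,23,24,25,26,27,28,29,30,31}
step 2: v1 <- ((v1 * -2) + (v1 + v1)) {8}
step 3: v1 <- (v2 % 2)               {0,1,2,3,4,5,6,7,9,10,11,12,13,14,15,16,17,18,19,20,21,22,23,24,25,26,27,28,29,30,31}
step 4: v1 <- (v1 // -2)             {0,1,2,3,4,5,6,7,9,10,11,12,13,14,15,16,17,18,19,20,21,22,23,24,25,26,27,28,29,30,31}
step 5: v2 <- element                {0,1,2,3,4,5,6,7,8,9,10,11,12,13,14,15,16,17,18,19,20,21,22,23,24,25,26,27,28,29,30,31}
step 6: v0 <- min(v1, v1)            {0,1,2,3,4,5,6,7,8,9,10,11,12,13,14,15,16,17,18,19,20,21,22,23,24,25,26,27,28,29,30,31}
step 7: v0 <- min(v0, 7)             {0,1,2,3,4,5,6,7,8,9,10,11,12,13,14,15,16,17,18,19,20,21,22,23,24,25,26,27,28,29,30,31}
step 8: v2 <- max(max(v0, v2), v2)   {0,1,2,3,4,5,6,7,8,9,10,11,12,13,14,15,16,17,18,19,20,21,22,23,24,25,26,27,28,29,30,31}
step 9: v0 <- (element + (1 + element)) {0,1,2,3,4,5,6,7,8,9,10,11,12,13,14,15,16,17,18,19,20,21,22,23,24,25,26,27,28,29,30,31}
step 10: v0 <- (v0 - -4)              {0,1,2,3,4,5,6,7,8,9,10,11,12,13,14,15,16,17,18,19,20,21,22,23,24,25,26,27,28,29,30,31}
step 11: v2 <- element                {0,1,2,3,4,5,6,7,8,9,10,11,12,13,14,15,16,17,18,19,20,21,22,23,24,25,26,27,28,29,30,31}

Answer: 12 steps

v1: 0,0,0,0,0,0,0,0,0,0,0,0,0,0,0,0,0,0,0,0,0,0,0,0,0,0,0,0,0,0,0,0
v2: 0,1,2,3,4,5,6,7,8,9,10,11,12,13,14,15,16,17,18,19,20,21,22,23,24,25,26,27,28,29,30,31
v0: 5,7,9,11,13,15,17,19,21,23,25,27,29,31,33,35,37,39,41,43,45,47,49,51,53,55,57,59,61,63,65,67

steps = 12; useful = 351; efficiency = 351/384 = 117/128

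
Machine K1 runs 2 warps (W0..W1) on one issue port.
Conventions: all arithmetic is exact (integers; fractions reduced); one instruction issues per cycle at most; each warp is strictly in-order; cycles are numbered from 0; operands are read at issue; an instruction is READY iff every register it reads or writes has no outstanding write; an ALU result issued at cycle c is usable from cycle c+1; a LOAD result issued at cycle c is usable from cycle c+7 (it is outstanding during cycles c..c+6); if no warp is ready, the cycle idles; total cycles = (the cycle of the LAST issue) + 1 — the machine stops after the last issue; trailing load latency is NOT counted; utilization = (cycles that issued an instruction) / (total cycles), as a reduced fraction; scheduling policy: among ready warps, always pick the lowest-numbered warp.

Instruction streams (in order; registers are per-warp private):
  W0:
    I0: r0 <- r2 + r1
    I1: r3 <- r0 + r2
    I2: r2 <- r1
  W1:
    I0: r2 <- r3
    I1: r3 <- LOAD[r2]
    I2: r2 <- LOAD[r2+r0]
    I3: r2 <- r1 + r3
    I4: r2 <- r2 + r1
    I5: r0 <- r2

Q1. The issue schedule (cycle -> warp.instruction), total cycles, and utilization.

cycle 0: W0.I0
cycle 1: W0.I1
cycle 2: W0.I2
cycle 3: W1.I0
cycle 4: W1.I1
cycle 5: W1.I2
cycle 6: idle
cycle 7: idle
cycle 8: idle
cycle 9: idle
cycle 10: idle
cycle 11: idle
cycle 12: W1.I3
cycle 13: W1.I4
cycle 14: W1.I5

Answer: 15 cycles, utilization 3/5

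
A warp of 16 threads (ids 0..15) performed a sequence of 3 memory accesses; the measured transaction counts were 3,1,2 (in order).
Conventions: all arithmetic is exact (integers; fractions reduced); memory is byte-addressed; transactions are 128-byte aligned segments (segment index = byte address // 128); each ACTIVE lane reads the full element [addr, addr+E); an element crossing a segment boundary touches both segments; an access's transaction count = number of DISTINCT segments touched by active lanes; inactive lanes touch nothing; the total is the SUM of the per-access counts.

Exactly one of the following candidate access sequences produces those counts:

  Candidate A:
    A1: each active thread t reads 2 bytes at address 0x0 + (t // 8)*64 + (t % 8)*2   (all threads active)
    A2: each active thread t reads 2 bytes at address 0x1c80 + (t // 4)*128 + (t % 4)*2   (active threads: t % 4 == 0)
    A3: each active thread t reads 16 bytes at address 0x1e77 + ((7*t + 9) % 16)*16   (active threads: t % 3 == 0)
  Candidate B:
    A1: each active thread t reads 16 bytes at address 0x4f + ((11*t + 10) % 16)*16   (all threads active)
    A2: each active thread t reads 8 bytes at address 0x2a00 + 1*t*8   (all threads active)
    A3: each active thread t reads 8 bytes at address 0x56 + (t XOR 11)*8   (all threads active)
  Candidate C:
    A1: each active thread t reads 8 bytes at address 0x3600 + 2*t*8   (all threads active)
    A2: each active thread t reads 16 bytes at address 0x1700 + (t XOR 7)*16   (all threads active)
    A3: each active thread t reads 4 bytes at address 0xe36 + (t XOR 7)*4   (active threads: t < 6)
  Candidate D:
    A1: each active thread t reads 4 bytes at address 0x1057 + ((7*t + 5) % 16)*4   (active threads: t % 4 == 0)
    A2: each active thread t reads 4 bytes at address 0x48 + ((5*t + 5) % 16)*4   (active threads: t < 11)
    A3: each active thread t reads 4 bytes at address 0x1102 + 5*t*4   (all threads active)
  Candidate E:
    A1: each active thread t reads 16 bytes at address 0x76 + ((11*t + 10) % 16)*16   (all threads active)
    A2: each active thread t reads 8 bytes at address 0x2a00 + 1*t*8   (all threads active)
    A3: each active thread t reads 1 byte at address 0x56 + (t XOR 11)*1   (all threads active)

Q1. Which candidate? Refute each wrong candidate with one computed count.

A: A1 gives 1 transaction, not 3
C: A1 gives 2 transactions, not 3
D: A1 gives 2 transactions, not 3
E: A3 gives 1 transaction, not 2
B: all counts match (3,1,2)

Answer: B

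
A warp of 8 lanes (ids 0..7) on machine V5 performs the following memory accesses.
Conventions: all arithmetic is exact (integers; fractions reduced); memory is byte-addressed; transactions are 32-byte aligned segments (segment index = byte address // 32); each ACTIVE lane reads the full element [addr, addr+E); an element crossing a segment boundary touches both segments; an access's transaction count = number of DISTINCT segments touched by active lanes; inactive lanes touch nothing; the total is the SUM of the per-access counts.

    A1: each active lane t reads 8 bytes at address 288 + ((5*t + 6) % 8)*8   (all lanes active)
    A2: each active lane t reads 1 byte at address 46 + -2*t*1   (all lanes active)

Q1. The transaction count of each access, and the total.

A1: 2 transactions
A2: 1 transaction

Answer: 2,1; total 3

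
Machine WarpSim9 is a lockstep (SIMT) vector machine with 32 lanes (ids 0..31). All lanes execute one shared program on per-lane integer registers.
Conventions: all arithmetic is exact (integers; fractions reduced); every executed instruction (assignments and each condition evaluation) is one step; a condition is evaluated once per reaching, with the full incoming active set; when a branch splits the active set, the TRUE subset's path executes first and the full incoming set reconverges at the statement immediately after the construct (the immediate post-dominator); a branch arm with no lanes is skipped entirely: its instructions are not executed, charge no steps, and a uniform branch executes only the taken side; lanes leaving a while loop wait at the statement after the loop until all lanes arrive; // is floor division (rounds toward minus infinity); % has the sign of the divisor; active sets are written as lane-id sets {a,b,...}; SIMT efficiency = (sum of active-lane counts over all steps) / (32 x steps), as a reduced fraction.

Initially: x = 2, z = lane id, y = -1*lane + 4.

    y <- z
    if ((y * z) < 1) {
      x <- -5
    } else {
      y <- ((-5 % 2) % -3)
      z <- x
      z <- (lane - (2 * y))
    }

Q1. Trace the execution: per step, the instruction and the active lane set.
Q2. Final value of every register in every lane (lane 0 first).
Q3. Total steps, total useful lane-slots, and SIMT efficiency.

step 0: y <- z                       {0,1,2,3,4,5,6,7,8,9,10,11,12,13,14,15,16,17,18,19,20,21,22,23,24,25,26,27,28,29,30,31}
step 1: eval ((y * z) < 1)           {0,1,2,3,4,5,6,7,8,9,10,11,12,13,14,15,16,17,18,19,20,21,22,23,24,25,26,27,28,29,30,31}
step 2: x <- -5                      {0}
step 3: y <- ((-5 % 2) % -3)         {1,2,3,4,5,6,7,8,9,10,11,12,13,14,15,16,17,18,19,20,21,22,23,24,25,26,27,28,29,30,31}
step 4: z <- x                       {1,2,3,4,5,6,7,8,9,10,11,12,13,14,15,16,17,18,19,20,21,22,23,24,25,26,27,28,29,30,31}
step 5: z <- (lane - (2 * y))        {1,2,3,4,5,6,7,8,9,10,11,12,13,14,15,16,17,18,19,20,21,22,23,24,25,26,27,28,29,30,31}

Answer: 6 steps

x: -5,2,2,2,2,2,2,2,2,2,2,2,2,2,2,2,2,2,2,2,2,2,2,2,2,2,2,2,2,2,2,2
z: 0,5,6,7,8,9,10,11,12,13,14,15,16,17,18,19,20,21,22,23,24,25,26,27,28,29,30,31,32,33,34,35
y: 0,-2,-2,-2,-2,-2,-2,-2,-2,-2,-2,-2,-2,-2,-2,-2,-2,-2,-2,-2,-2,-2,-2,-2,-2,-2,-2,-2,-2,-2,-2,-2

steps = 6; useful = 158; efficiency = 158/192 = 79/96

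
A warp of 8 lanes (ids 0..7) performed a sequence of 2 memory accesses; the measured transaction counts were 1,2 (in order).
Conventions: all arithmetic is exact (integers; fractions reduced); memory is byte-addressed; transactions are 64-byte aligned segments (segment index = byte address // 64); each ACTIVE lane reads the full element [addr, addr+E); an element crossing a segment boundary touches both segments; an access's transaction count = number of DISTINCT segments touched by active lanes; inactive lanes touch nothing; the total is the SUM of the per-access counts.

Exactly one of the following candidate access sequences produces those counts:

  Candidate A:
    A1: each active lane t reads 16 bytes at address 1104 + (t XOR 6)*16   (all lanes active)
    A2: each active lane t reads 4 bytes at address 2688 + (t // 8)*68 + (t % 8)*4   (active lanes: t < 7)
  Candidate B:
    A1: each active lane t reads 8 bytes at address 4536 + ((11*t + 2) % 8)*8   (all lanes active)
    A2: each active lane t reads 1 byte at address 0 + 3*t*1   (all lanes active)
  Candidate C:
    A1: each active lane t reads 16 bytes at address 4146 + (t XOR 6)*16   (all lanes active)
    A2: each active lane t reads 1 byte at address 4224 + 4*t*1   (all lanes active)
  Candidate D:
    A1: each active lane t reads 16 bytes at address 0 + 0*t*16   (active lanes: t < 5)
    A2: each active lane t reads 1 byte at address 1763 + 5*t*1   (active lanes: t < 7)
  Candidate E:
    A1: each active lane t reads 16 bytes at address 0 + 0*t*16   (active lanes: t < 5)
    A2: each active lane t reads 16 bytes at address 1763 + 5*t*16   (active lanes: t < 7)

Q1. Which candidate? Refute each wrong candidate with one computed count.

A: A1 gives 3 transactions, not 1
B: A1 gives 2 transactions, not 1
C: A1 gives 3 transactions, not 1
E: A2 gives 9 transactions, not 2
D: all counts match (1,2)

Answer: D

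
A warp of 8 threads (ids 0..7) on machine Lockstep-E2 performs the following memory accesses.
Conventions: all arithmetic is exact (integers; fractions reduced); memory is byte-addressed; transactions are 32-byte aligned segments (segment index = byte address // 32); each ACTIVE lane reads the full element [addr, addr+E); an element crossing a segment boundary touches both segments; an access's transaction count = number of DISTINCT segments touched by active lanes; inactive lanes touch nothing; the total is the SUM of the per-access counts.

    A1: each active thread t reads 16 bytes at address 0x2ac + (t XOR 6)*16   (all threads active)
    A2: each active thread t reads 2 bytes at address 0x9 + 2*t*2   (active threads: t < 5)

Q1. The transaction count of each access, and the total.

A1: 5 transactions
A2: 1 transaction

Answer: 5,1; total 6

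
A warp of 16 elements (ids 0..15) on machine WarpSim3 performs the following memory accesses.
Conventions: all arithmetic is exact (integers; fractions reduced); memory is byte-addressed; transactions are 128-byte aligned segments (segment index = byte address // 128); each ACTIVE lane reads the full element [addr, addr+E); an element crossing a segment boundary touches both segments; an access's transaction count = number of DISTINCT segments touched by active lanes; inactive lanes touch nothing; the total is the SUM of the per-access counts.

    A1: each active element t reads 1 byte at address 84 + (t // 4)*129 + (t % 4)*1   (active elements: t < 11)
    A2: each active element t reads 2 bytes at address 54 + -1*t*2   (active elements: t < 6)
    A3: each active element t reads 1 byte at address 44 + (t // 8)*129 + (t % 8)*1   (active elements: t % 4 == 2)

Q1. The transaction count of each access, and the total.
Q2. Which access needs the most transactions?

A1: 3 transactions
A2: 1 transaction
A3: 2 transactions

Answer: 3,1,2; total 6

Answer: A1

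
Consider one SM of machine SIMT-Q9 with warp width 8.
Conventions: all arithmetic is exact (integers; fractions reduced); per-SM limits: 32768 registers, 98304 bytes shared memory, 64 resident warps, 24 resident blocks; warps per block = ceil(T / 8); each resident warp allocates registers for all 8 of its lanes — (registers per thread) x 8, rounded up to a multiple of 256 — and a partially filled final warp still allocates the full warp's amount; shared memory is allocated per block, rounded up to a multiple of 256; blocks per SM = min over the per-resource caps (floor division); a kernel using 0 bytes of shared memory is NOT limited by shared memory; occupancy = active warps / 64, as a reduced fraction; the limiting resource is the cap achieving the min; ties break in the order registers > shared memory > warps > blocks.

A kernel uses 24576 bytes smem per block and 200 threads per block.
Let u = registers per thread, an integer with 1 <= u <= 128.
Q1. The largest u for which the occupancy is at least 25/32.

Answer: u = 64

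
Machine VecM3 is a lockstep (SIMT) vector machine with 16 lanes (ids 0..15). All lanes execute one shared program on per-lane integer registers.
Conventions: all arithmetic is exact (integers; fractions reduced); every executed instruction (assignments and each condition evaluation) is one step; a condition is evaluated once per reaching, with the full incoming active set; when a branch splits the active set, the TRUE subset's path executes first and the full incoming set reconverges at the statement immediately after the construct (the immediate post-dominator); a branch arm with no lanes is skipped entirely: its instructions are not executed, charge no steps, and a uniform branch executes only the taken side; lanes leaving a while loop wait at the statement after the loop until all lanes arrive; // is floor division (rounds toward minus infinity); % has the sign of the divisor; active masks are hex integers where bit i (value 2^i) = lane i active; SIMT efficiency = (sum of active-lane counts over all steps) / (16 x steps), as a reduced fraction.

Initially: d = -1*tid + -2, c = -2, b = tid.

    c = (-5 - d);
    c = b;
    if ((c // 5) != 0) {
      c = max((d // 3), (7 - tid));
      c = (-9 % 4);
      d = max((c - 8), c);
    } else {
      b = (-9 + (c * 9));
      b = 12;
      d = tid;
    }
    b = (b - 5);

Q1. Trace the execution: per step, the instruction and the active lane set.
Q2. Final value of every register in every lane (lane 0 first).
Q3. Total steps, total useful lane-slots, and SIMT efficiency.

step 0: c <- (-5 - d)                0xffff
step 1: c <- b                       0xffff
step 2: eval ((c // 5) != 0)         0xffff
step 3: c <- max((d // 3), (7 - tid)) 0xffe0
step 4: c <- (-9 % 4)                0xffe0
step 5: d <- max((c - 8), c)         0xffe0
step 6: b <- (-9 + (c * 9))          0x001f
step 7: b <- 12                      0x001f
step 8: d <- tid                     0x001f
step 9: b <- (b - 5)                 0xffff

Answer: 10 steps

d: 0,1,2,3,4,3,3,3,3,3,3,3,3,3,3,3
c: 0,1,2,3,4,3,3,3,3,3,3,3,3,3,3,3
b: 7,7,7,7,7,0,1,2,3,4,5,6,7,8,9,10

steps = 10; useful = 112; efficiency = 112/160 = 7/10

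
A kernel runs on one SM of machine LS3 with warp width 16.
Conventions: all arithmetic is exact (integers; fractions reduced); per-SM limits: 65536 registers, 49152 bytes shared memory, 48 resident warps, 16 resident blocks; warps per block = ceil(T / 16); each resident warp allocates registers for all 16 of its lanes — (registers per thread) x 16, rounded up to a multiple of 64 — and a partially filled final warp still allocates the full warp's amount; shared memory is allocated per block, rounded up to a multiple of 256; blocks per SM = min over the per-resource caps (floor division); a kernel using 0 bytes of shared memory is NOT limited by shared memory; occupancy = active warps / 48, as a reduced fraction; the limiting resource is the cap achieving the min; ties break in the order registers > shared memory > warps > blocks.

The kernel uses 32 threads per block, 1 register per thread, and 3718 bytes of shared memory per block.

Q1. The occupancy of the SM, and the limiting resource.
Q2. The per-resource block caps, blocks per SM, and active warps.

Answer: occupancy 1/2, limited by shared memory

registers: 512 blocks
shared memory: 12 blocks
warps: 24 blocks
blocks: 16 blocks

Answer: 12 blocks, 24 active warps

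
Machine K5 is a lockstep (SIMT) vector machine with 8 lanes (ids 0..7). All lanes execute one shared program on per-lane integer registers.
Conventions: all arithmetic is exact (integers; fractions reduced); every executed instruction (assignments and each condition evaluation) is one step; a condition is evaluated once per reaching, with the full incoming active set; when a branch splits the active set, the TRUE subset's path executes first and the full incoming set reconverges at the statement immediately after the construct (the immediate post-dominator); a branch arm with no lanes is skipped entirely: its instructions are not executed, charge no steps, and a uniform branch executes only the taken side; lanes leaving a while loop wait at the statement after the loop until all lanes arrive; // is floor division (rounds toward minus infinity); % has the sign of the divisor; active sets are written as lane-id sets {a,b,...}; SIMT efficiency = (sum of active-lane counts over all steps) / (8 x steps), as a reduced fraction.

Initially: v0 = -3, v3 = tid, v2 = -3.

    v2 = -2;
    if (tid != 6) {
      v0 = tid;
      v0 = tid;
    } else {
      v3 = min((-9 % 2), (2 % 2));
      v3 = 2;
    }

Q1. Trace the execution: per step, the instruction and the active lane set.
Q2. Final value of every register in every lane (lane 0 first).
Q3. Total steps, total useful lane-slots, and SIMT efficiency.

step 0: v2 <- -2                     {0,1,2,3,4,5,6,7}
step 1: eval (tid != 6)              {0,1,2,3,4,5,6,7}
step 2: v0 <- tid                    {0,1,2,3,4,5,7}
step 3: v0 <- tid                    {0,1,2,3,4,5,7}
step 4: v3 <- min((-9 % 2), (2 % 2)) {6}
step 5: v3 <- 2                      {6}

Answer: 6 steps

v0: 0,1,2,3,4,5,-3,7
v3: 0,1,2,3,4,5,2,7
v2: -2,-2,-2,-2,-2,-2,-2,-2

steps = 6; useful = 32; efficiency = 32/48 = 2/3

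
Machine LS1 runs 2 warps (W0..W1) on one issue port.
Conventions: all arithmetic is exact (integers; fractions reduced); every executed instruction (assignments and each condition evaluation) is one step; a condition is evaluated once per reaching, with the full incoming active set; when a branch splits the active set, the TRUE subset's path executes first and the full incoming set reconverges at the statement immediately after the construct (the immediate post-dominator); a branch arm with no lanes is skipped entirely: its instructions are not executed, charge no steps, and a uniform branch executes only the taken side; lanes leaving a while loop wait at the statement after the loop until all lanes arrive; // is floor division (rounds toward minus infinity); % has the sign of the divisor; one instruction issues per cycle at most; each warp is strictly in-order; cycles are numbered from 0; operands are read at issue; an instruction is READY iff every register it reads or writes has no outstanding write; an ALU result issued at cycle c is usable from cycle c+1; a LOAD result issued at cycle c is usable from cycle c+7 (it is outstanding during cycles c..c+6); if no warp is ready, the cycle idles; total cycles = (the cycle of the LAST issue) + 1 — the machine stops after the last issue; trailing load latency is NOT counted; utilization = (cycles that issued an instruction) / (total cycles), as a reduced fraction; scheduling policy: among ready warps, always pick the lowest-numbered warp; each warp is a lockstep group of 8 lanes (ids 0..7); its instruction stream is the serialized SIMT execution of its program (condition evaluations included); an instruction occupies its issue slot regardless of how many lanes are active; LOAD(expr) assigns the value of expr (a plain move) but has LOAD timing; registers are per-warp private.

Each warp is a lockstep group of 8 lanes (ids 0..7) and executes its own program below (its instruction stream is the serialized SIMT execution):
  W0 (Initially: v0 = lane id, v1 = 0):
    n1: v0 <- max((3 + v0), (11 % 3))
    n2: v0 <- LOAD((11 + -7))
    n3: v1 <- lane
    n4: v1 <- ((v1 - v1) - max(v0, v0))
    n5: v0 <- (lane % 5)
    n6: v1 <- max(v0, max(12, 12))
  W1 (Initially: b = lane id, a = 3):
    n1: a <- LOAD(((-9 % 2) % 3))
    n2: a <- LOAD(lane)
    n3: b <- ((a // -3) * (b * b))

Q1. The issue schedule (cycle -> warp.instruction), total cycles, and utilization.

cycle 0: W0.I0
cycle 1: W0.I1
cycle 2: W0.I2
cycle 3: W1.I0
cycle 4: idle
cycle 5: idle
cycle 6: idle
cycle 7: idle
cycle 8: W0.I3
cycle 9: W0.I4
cycle 10: W0.I5
cycle 11: W1.I1
cycle 12: idle
cycle 13: idle
cycle 14: idle
cycle 15: idle
cycle 16: idle
cycle 17: idle
cycle 18: W1.I2

Answer: 19 cycles, utilization 9/19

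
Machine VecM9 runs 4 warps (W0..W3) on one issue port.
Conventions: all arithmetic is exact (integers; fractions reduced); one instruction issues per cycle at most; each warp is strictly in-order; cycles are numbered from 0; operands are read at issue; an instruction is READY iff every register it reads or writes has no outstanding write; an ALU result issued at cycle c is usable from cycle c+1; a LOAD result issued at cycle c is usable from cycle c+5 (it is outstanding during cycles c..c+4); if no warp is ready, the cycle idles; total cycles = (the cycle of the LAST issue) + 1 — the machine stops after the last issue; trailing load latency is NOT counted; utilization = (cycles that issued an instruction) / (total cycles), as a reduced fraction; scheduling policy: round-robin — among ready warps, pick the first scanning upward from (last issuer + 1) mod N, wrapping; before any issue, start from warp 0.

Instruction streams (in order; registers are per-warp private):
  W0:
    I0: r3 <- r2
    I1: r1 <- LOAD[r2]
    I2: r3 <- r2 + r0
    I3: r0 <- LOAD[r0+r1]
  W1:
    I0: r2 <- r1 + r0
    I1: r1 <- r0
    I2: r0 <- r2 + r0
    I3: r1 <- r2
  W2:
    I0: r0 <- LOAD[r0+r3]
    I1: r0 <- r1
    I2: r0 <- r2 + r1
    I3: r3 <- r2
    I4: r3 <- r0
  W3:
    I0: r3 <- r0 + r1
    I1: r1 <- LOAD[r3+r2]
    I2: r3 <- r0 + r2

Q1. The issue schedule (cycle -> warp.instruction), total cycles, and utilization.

cycle 0: W0.I0
cycle 1: W1.I0
cycle 2: W2.I0
cycle 3: W3.I0
cycle 4: W0.I1
cycle 5: W1.I1
cycle 6: W3.I1
cycle 7: W0.I2
cycle 8: W1.I2
cycle 9: W2.I1
cycle 10: W3.I2
cycle 11: W0.I3
cycle 12: W1.I3
cycle 13: W2.I2
cycle 14: W2.I3
cycle 15: W2.I4

Answer: 16 cycles, utilization 1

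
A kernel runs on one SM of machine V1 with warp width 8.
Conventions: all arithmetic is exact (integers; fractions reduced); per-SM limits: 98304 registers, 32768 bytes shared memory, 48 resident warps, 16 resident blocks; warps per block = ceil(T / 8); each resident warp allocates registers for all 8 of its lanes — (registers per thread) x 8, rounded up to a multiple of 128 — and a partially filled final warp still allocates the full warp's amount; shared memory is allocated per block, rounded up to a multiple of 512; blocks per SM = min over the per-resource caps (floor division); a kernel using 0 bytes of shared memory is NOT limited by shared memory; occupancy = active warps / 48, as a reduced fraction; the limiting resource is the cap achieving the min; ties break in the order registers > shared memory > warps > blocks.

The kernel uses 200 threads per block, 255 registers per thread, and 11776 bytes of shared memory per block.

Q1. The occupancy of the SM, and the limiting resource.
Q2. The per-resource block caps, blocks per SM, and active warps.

Answer: occupancy 25/48, limited by registers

registers: 1 block
shared memory: 2 blocks
warps: 1 block
blocks: 16 blocks

Answer: 1 block, 25 active warps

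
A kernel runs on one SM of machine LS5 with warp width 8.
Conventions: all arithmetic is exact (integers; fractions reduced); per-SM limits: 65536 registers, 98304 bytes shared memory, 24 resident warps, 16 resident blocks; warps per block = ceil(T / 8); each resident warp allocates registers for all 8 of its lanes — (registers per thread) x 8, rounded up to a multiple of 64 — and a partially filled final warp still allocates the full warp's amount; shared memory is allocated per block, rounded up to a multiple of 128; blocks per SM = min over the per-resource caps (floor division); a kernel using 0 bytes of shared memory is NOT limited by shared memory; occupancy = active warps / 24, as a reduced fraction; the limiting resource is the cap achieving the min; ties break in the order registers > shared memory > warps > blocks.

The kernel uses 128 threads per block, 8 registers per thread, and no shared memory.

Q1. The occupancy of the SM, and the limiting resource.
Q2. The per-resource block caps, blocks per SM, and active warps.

Answer: occupancy 2/3, limited by warps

registers: 64 blocks
shared memory: no limit (kernel uses none)
warps: 1 block
blocks: 16 blocks

Answer: 1 block, 16 active warps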